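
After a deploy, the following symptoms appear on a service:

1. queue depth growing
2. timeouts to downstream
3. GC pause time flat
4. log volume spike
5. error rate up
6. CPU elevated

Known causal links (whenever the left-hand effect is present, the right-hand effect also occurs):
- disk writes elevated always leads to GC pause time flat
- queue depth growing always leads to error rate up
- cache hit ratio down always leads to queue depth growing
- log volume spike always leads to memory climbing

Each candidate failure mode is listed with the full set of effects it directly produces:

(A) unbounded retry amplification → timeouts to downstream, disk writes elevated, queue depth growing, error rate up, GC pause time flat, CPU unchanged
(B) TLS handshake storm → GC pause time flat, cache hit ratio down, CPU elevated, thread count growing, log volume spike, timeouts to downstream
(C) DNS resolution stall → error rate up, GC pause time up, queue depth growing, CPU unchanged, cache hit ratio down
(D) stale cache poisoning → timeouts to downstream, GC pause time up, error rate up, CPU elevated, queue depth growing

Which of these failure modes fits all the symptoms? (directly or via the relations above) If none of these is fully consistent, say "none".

B

Checking each candidate against the observations:
(A) unbounded retry amplification — queue depth growing match; timeouts to downstream match; GC pause time flat match; log volume spike miss; error rate up match; CPU elevated miss
(B) TLS handshake storm — queue depth growing match (by cache hit ratio down → queue depth growing); timeouts to downstream match; GC pause time flat match; log volume spike match; error rate up match (by cache hit ratio down → queue depth growing → error rate up); CPU elevated match
(C) DNS resolution stall — fails on timeouts to downstream, GC pause time flat, log volume spike, CPU elevated (predicts GC pause time up, not GC pause time flat; predicts CPU unchanged, not CPU elevated)
(D) stale cache poisoning — fails on GC pause time flat, log volume spike (predicts GC pause time up, not GC pause time flat)
(B) is the only candidate with no mismatches.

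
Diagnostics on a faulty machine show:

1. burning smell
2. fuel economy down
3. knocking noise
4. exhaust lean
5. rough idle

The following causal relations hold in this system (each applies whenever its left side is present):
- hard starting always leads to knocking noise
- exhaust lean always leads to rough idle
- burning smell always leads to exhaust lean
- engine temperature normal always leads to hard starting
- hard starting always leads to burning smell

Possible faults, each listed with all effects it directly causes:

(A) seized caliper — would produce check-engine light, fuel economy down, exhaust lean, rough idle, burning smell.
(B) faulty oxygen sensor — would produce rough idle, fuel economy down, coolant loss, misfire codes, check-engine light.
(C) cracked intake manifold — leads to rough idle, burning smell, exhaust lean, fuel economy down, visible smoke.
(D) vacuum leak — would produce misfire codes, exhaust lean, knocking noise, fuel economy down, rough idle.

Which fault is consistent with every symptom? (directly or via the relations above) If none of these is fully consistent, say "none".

none

Per-candidate check:
(A) seized caliper — does not account for knocking noise
(B) faulty oxygen sensor — does not account for burning smell, knocking noise, exhaust lean
(C) cracked intake manifold — does not account for knocking noise
(D) vacuum leak — burning smell ✗; fuel economy down ✓; knocking noise ✓; exhaust lean ✓; rough idle ✓
Every candidate fails on at least one observation.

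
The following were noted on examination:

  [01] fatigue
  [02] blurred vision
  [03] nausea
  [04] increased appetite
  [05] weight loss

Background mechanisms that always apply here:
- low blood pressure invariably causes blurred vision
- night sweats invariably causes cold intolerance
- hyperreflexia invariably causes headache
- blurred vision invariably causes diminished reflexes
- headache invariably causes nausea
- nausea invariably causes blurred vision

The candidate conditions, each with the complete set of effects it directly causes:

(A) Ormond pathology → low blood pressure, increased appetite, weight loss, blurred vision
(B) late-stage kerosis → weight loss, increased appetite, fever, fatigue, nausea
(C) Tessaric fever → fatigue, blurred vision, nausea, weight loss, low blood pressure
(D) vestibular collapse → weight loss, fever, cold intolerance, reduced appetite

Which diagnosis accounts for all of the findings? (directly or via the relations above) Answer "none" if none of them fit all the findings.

Per-candidate check:
(A) Ormond pathology — does not account for fatigue, nausea
(B) late-stage kerosis — accounts for every observation (blurred vision via nausea → blurred vision)
(C) Tessaric fever — fatigue +; blurred vision +; nausea +; increased appetite -; weight loss +
(D) vestibular collapse — fails on fatigue, blurred vision, nausea, increased appetite (predicts reduced appetite, not increased appetite)
(B) is the only candidate with no mismatches.

B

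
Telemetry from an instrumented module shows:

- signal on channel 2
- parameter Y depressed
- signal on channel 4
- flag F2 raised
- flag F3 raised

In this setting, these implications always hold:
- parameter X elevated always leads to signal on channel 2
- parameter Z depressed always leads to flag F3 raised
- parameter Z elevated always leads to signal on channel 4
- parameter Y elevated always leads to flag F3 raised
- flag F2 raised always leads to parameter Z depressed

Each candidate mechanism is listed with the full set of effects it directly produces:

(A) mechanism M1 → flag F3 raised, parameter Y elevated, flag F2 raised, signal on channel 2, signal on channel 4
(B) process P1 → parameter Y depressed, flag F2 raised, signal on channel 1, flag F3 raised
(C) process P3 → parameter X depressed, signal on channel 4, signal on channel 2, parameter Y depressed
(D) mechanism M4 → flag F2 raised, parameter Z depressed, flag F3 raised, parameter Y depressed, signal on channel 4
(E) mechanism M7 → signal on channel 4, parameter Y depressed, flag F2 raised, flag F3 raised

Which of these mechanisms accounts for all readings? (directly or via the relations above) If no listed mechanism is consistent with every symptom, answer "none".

For each candidate, compare predicted effects to what was observed:
(A) mechanism M1 — signal on channel 2 ✓; parameter Y depressed ✗; signal on channel 4 ✓; flag F2 raised ✓; flag F3 raised ✓
(B) process P1 — signal on channel 2 ✗; parameter Y depressed ✓; signal on channel 4 ✗; flag F2 raised ✓; flag F3 raised ✓
(C) process P3 — signal on channel 2 ✓; parameter Y depressed ✓; signal on channel 4 ✓; flag F2 raised ✗; flag F3 raised ✗
(D) mechanism M4 — signal on channel 2 ✗; parameter Y depressed ✓; signal on channel 4 ✓; flag F2 raised ✓; flag F3 raised ✓
(E) mechanism M7 — does not account for signal on channel 2
None of the listed candidates fits everything.

none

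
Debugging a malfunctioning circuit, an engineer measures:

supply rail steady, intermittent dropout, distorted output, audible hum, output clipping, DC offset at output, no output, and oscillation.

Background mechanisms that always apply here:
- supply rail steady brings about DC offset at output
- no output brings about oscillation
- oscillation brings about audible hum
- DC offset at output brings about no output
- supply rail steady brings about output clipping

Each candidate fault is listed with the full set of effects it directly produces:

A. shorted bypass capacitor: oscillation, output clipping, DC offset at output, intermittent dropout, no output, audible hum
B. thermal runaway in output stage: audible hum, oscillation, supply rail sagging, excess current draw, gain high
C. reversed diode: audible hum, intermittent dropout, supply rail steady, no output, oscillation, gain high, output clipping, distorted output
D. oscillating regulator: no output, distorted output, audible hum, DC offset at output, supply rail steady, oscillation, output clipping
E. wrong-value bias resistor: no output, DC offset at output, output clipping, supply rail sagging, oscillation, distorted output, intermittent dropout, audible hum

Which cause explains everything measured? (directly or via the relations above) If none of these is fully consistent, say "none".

C

For each candidate, compare predicted effects to what was observed:
(A) shorted bypass capacitor — supply rail steady miss; intermittent dropout match; distorted output miss; audible hum match; output clipping match; DC offset at output match; no output match; oscillation match
(B) thermal runaway in output stage — fails on supply rail steady, intermittent dropout, distorted output, output clipping, DC offset at output, no output (predicts supply rail sagging, not supply rail steady)
(C) reversed diode — accounts for every observation (DC offset at output through supply rail steady → DC offset at output)
(D) oscillating regulator — supply rail steady match; intermittent dropout miss; distorted output match; audible hum match; output clipping match; DC offset at output match; no output match; oscillation match
(E) wrong-value bias resistor — fails on supply rail steady (predicts supply rail sagging, not supply rail steady)
(C) is the only candidate with no mismatches.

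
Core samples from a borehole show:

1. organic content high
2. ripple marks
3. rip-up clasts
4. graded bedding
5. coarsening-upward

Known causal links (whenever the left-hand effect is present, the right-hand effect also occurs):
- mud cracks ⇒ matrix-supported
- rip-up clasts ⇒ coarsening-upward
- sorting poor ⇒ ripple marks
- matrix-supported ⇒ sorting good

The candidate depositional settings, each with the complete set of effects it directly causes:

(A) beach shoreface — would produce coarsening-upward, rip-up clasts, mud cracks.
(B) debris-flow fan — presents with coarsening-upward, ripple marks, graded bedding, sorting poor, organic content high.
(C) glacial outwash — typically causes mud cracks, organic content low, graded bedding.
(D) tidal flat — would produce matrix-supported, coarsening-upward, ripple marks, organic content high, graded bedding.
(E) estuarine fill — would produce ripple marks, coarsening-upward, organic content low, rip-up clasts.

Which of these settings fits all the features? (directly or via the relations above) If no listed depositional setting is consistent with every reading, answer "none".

For each candidate, compare predicted effects to what was observed:
(A) beach shoreface — does not account for organic content high, ripple marks, graded bedding
(B) debris-flow fan — organic content high yes; ripple marks yes; rip-up clasts NO; graded bedding yes; coarsening-upward yes
(C) glacial outwash — organic content high NO; ripple marks NO; rip-up clasts NO; graded bedding yes; coarsening-upward NO
(D) tidal flat — organic content high yes; ripple marks yes; rip-up clasts NO; graded bedding yes; coarsening-upward yes
(E) estuarine fill — fails on organic content high, graded bedding (predicts organic content low, not organic content high)
No candidate is consistent with all observations.

none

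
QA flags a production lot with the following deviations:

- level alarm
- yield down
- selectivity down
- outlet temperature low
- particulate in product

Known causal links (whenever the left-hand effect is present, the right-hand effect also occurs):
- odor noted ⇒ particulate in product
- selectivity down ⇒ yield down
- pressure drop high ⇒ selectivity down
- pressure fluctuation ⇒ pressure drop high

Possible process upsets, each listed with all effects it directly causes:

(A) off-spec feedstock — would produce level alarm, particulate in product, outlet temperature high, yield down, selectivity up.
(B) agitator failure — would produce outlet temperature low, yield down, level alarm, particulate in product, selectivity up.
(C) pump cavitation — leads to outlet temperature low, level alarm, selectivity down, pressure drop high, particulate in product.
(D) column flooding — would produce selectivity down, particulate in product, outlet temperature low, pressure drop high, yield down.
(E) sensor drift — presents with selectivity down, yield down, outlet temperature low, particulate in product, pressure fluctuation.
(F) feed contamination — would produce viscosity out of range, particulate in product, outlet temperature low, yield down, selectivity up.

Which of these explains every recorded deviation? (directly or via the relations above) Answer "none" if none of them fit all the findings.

Per-candidate check:
(A) off-spec feedstock — level alarm ✓; yield down ✓; selectivity down ✗; outlet temperature low ✗; particulate in product ✓
(B) agitator failure — level alarm ✓; yield down ✓; selectivity down ✗; outlet temperature low ✓; particulate in product ✓
(C) pump cavitation — level alarm ✓; yield down ✓ (by selectivity down → yield down); selectivity down ✓; outlet temperature low ✓; particulate in product ✓
(D) column flooding — does not account for level alarm
(E) sensor drift — level alarm ✗; yield down ✓; selectivity down ✓; outlet temperature low ✓; particulate in product ✓
(F) feed contamination — level alarm ✗; yield down ✓; selectivity down ✗; outlet temperature low ✓; particulate in product ✓
(C) alone accounts for all the evidence.

C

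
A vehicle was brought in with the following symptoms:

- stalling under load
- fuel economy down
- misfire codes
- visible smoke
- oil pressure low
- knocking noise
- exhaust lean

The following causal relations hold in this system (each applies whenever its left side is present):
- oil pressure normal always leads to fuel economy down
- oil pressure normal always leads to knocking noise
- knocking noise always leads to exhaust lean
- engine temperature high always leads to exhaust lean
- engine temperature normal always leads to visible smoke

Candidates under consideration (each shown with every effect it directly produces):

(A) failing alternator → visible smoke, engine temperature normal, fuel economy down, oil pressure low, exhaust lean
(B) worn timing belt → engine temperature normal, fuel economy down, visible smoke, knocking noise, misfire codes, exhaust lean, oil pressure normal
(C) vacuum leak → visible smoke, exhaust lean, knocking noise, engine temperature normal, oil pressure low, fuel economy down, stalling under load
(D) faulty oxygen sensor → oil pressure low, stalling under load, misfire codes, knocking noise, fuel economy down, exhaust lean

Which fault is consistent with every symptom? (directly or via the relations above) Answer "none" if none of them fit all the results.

none

For each candidate, compare predicted effects to what was observed:
(A) failing alternator — stalling under load -; fuel economy down +; misfire codes -; visible smoke +; oil pressure low +; knocking noise -; exhaust lean +
(B) worn timing belt — stalling under load -; fuel economy down +; misfire codes +; visible smoke +; oil pressure low -; knocking noise +; exhaust lean +
(C) vacuum leak — stalling under load +; fuel economy down +; misfire codes -; visible smoke +; oil pressure low +; knocking noise +; exhaust lean +
(D) faulty oxygen sensor — stalling under load +; fuel economy down +; misfire codes +; visible smoke -; oil pressure low +; knocking noise +; exhaust lean +
No candidate is consistent with all observations.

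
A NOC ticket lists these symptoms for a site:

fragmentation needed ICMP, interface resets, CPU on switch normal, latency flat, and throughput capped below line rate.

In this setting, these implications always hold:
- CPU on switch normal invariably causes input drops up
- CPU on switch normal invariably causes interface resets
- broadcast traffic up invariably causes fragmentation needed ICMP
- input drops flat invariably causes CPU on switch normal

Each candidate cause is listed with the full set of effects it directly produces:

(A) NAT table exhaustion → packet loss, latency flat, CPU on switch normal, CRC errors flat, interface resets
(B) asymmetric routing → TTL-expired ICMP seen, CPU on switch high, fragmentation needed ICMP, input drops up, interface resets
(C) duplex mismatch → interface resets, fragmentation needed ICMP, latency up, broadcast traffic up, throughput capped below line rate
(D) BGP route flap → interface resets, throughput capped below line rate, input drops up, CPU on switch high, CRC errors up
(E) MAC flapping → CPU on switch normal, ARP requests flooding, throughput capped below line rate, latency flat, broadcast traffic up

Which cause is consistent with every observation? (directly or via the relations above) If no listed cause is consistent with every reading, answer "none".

E

Per-candidate check:
(A) NAT table exhaustion — does not account for fragmentation needed ICMP, throughput capped below line rate
(B) asymmetric routing — fails on CPU on switch normal, latency flat, throughput capped below line rate (predicts CPU on switch high, not CPU on switch normal)
(C) duplex mismatch — fragmentation needed ICMP ✓; interface resets ✓; CPU on switch normal ✗; latency flat ✗; throughput capped below line rate ✓
(D) BGP route flap — fails on fragmentation needed ICMP, CPU on switch normal, latency flat (predicts CPU on switch high, not CPU on switch normal)
(E) MAC flapping — accounts for every observation (fragmentation needed ICMP through broadcast traffic up → fragmentation needed ICMP)
(E) is the only candidate with no mismatches.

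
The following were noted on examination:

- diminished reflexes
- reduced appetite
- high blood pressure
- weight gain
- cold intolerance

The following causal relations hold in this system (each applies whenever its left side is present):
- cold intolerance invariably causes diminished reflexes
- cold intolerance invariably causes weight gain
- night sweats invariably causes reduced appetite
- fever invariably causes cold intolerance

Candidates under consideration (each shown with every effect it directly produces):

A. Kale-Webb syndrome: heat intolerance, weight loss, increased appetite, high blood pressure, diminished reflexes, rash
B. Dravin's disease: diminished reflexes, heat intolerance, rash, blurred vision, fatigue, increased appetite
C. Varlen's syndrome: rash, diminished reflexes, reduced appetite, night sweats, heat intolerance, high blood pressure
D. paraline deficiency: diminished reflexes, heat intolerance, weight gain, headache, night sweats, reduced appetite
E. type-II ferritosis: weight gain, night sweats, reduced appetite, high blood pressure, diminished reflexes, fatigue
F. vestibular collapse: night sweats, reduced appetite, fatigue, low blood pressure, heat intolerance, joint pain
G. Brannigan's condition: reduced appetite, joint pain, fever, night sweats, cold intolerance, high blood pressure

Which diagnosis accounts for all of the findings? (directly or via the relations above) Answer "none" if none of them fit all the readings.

For each candidate, compare predicted effects to what was observed:
(A) Kale-Webb syndrome — diminished reflexes ✓; reduced appetite ✗; high blood pressure ✓; weight gain ✗; cold intolerance ✗
(B) Dravin's disease — diminished reflexes ✓; reduced appetite ✗; high blood pressure ✗; weight gain ✗; cold intolerance ✗
(C) Varlen's syndrome — diminished reflexes ✓; reduced appetite ✓; high blood pressure ✓; weight gain ✗; cold intolerance ✗
(D) paraline deficiency — fails on high blood pressure, cold intolerance (predicts heat intolerance, not cold intolerance)
(E) type-II ferritosis — diminished reflexes ✓; reduced appetite ✓; high blood pressure ✓; weight gain ✓; cold intolerance ✗
(F) vestibular collapse — fails on diminished reflexes, high blood pressure, weight gain, cold intolerance (predicts low blood pressure, not high blood pressure; predicts heat intolerance, not cold intolerance)
(G) Brannigan's condition — accounts for every observation (diminished reflexes via cold intolerance → diminished reflexes)
(G) alone accounts for all the evidence.

G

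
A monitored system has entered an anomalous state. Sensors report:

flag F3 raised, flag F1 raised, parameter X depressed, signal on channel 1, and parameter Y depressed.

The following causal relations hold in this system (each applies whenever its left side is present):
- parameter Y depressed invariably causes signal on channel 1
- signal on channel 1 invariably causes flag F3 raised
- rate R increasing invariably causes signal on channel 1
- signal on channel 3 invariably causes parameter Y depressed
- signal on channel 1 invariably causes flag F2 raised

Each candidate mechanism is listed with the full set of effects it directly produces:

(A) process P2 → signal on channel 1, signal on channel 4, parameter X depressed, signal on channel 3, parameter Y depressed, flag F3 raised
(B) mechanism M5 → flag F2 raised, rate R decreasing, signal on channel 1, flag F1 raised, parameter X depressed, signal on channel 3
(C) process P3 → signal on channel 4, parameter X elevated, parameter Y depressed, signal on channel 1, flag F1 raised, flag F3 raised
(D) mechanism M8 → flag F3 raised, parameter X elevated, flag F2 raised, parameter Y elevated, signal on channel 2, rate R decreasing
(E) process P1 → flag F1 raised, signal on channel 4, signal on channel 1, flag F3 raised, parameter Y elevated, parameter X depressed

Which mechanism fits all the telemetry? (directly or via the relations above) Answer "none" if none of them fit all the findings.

B

Testing each hypothesis:
(A) process P2 — does not account for flag F1 raised
(B) mechanism M5 — flag F3 raised + (through signal on channel 1 → flag F3 raised); flag F1 raised +; parameter X depressed +; signal on channel 1 +; parameter Y depressed + (through signal on channel 3 → parameter Y depressed)
(C) process P3 — fails on parameter X depressed (predicts parameter X elevated, not parameter X depressed)
(D) mechanism M8 — fails on flag F1 raised, parameter X depressed, signal on channel 1, parameter Y depressed (predicts parameter X elevated, not parameter X depressed; predicts parameter Y elevated, not parameter Y depressed)
(E) process P1 — flag F3 raised +; flag F1 raised +; parameter X depressed +; signal on channel 1 +; parameter Y depressed -
(B) alone accounts for all the evidence.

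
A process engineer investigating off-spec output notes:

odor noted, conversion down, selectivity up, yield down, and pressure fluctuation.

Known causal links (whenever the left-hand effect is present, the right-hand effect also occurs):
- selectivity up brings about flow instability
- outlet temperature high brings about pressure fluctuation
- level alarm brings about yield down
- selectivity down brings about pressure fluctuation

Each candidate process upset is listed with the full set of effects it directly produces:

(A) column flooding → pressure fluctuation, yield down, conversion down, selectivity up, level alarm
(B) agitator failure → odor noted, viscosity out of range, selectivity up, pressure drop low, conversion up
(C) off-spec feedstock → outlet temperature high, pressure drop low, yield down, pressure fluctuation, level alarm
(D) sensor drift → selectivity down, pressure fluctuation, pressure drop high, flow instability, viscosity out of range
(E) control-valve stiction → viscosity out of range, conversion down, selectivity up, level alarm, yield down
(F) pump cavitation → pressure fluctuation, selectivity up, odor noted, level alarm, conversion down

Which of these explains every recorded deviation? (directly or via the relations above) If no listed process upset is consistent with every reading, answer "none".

F

Testing each hypothesis:
(A) column flooding — odor noted -; conversion down +; selectivity up +; yield down +; pressure fluctuation +
(B) agitator failure — odor noted +; conversion down -; selectivity up +; yield down -; pressure fluctuation -
(C) off-spec feedstock — odor noted -; conversion down -; selectivity up -; yield down +; pressure fluctuation +
(D) sensor drift — odor noted -; conversion down -; selectivity up -; yield down -; pressure fluctuation +
(E) control-valve stiction — odor noted -; conversion down +; selectivity up +; yield down +; pressure fluctuation -
(F) pump cavitation — odor noted +; conversion down +; selectivity up +; yield down + (by level alarm → yield down); pressure fluctuation +
Only (F) is consistent with every observation.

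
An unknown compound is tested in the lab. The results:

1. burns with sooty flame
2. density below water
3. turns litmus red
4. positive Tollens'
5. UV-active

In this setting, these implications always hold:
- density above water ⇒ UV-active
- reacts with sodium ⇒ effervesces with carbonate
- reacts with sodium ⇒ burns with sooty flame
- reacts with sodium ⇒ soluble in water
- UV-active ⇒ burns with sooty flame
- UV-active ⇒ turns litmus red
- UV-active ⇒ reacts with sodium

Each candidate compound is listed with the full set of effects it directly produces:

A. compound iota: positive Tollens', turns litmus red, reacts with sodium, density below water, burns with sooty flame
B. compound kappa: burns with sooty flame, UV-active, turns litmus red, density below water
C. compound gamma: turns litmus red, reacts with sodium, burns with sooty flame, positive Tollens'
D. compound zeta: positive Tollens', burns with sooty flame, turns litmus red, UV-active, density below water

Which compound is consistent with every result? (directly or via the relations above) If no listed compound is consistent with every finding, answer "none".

Checking each candidate against the observations:
(A) compound iota — does not account for UV-active
(B) compound kappa — does not account for positive Tollens'
(C) compound gamma — does not account for density below water, UV-active
(D) compound zeta — burns with sooty flame ✓; density below water ✓; turns litmus red ✓; positive Tollens' ✓; UV-active ✓
(D) alone accounts for all the evidence.

D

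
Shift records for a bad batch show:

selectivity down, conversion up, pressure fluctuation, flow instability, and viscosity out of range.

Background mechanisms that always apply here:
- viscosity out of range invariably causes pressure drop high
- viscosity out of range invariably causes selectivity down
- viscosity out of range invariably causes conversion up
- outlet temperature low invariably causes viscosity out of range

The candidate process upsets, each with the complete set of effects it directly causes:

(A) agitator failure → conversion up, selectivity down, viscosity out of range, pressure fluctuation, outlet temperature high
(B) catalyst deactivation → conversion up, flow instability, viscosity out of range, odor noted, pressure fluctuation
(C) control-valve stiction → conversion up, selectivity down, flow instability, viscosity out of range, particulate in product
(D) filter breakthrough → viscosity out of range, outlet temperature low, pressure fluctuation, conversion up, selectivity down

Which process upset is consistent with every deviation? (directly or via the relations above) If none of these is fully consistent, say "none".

Testing each hypothesis:
(A) agitator failure — does not account for flow instability
(B) catalyst deactivation — accounts for every observation (selectivity down by viscosity out of range → selectivity down)
(C) control-valve stiction — selectivity down match; conversion up match; pressure fluctuation miss; flow instability match; viscosity out of range match
(D) filter breakthrough — does not account for flow instability
(B) alone accounts for all the evidence.

B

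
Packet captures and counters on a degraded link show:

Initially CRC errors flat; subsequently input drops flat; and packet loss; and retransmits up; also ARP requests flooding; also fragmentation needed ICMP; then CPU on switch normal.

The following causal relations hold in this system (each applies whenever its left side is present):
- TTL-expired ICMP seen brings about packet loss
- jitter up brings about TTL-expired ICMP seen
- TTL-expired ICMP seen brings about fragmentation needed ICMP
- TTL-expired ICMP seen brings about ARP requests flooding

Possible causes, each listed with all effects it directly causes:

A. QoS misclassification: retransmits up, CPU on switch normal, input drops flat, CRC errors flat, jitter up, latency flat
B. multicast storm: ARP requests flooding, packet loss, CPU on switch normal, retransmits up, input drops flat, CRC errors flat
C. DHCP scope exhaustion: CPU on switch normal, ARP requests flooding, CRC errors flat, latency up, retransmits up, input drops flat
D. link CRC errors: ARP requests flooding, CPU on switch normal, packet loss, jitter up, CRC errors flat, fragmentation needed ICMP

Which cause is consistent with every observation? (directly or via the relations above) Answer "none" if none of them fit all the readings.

A

Per-candidate check:
(A) QoS misclassification — CRC errors flat ✓; input drops flat ✓; packet loss ✓ (by jitter up → TTL-expired ICMP seen → packet loss); retransmits up ✓; ARP requests flooding ✓ (by jitter up → TTL-expired ICMP seen → ARP requests flooding); fragmentation needed ICMP ✓ (by jitter up → TTL-expired ICMP seen → fragmentation needed ICMP); CPU on switch normal ✓
(B) multicast storm — does not account for fragmentation needed ICMP
(C) DHCP scope exhaustion — does not account for packet loss, fragmentation needed ICMP
(D) link CRC errors — does not account for input drops flat, retransmits up
Only (A) is consistent with every observation.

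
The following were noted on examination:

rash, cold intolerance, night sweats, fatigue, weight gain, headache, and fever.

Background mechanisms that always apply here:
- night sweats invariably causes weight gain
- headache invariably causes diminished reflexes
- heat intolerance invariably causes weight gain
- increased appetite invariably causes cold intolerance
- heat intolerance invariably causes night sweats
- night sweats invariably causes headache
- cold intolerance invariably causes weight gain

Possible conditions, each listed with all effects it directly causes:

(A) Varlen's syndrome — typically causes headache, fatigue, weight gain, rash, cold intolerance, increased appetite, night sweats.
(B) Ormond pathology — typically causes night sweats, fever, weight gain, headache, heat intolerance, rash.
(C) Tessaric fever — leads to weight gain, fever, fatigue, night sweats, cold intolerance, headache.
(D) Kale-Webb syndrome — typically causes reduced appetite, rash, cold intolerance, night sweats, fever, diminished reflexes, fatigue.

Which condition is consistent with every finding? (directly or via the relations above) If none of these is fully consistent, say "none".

D

Per-candidate check:
(A) Varlen's syndrome — does not account for fever
(B) Ormond pathology — rash match; cold intolerance miss; night sweats match; fatigue miss; weight gain match; headache match; fever match
(C) Tessaric fever — rash miss; cold intolerance match; night sweats match; fatigue match; weight gain match; headache match; fever match
(D) Kale-Webb syndrome — accounts for every observation (weight gain by night sweats → weight gain)
Only (D) is consistent with every observation.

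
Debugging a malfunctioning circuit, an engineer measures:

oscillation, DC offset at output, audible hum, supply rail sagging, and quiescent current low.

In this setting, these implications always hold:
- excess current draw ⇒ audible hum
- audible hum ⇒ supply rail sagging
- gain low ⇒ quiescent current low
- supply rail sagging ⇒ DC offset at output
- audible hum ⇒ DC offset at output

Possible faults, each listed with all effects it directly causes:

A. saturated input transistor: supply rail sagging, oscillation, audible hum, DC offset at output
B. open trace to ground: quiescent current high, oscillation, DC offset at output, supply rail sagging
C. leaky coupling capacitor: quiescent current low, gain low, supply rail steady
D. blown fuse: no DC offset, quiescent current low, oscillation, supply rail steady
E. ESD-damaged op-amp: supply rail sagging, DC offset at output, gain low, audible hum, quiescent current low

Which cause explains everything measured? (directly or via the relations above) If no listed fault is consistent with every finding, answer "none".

For each candidate, compare predicted effects to what was observed:
(A) saturated input transistor — does not account for quiescent current low
(B) open trace to ground — fails on audible hum, quiescent current low (predicts quiescent current high, not quiescent current low)
(C) leaky coupling capacitor — fails on oscillation, DC offset at output, audible hum, supply rail sagging (predicts supply rail steady, not supply rail sagging)
(D) blown fuse — oscillation yes; DC offset at output NO; audible hum NO; supply rail sagging NO; quiescent current low yes
(E) ESD-damaged op-amp — oscillation NO; DC offset at output yes; audible hum yes; supply rail sagging yes; quiescent current low yes
No candidate is consistent with all observations.

none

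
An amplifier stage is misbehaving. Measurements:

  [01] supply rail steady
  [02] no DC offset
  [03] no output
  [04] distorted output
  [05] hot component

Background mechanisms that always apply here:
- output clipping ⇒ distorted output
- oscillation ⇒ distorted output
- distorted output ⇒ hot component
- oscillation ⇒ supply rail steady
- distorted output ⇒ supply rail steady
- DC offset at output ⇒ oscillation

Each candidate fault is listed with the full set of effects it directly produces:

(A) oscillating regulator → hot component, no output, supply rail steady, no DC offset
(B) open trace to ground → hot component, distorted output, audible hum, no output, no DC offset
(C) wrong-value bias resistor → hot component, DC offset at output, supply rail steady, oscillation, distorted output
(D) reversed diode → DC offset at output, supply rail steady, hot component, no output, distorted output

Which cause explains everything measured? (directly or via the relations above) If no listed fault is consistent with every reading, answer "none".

For each candidate, compare predicted effects to what was observed:
(A) oscillating regulator — does not account for distorted output
(B) open trace to ground — supply rail steady + (by distorted output → supply rail steady); no DC offset +; no output +; distorted output +; hot component +
(C) wrong-value bias resistor — supply rail steady +; no DC offset -; no output -; distorted output +; hot component +
(D) reversed diode — supply rail steady +; no DC offset -; no output +; distorted output +; hot component +
(B) is the only candidate with no mismatches.

B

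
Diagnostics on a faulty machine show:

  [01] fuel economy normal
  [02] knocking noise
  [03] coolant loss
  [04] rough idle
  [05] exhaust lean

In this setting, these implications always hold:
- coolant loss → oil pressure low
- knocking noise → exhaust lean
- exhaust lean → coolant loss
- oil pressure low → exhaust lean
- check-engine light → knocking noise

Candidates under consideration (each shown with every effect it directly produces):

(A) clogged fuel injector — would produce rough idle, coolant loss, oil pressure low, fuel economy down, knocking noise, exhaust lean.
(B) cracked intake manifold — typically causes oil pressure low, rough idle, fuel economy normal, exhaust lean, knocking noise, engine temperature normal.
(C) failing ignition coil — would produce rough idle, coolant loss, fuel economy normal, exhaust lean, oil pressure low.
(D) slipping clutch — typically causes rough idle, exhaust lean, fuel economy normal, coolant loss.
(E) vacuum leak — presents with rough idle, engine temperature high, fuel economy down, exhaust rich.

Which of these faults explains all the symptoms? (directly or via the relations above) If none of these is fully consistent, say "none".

For each candidate, compare predicted effects to what was observed:
(A) clogged fuel injector — fuel economy normal -; knocking noise +; coolant loss +; rough idle +; exhaust lean +
(B) cracked intake manifold — fuel economy normal +; knocking noise +; coolant loss + (through exhaust lean → coolant loss); rough idle +; exhaust lean +
(C) failing ignition coil — fuel economy normal +; knocking noise -; coolant loss +; rough idle +; exhaust lean +
(D) slipping clutch — fuel economy normal +; knocking noise -; coolant loss +; rough idle +; exhaust lean +
(E) vacuum leak — fuel economy normal -; knocking noise -; coolant loss -; rough idle +; exhaust lean -
Only (B) is consistent with every observation.

B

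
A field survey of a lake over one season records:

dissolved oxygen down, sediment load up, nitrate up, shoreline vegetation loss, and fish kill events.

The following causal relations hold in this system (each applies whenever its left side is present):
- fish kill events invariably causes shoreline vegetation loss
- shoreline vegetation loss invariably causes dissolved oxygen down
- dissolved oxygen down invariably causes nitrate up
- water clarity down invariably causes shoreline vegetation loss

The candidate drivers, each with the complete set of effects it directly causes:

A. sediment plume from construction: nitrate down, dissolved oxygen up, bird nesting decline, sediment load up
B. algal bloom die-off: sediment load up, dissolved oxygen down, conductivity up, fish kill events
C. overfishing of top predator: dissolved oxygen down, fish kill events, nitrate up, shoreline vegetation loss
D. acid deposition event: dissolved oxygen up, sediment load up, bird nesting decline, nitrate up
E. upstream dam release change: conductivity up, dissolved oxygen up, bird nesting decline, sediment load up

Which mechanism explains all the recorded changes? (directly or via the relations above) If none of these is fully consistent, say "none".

B

Testing each hypothesis:
(A) sediment plume from construction — dissolved oxygen down ✗; sediment load up ✓; nitrate up ✗; shoreline vegetation loss ✗; fish kill events ✗
(B) algal bloom die-off — accounts for every observation (nitrate up via dissolved oxygen down → nitrate up)
(C) overfishing of top predator — dissolved oxygen down ✓; sediment load up ✗; nitrate up ✓; shoreline vegetation loss ✓; fish kill events ✓
(D) acid deposition event — dissolved oxygen down ✗; sediment load up ✓; nitrate up ✓; shoreline vegetation loss ✗; fish kill events ✗
(E) upstream dam release change — fails on dissolved oxygen down, nitrate up, shoreline vegetation loss, fish kill events (predicts dissolved oxygen up, not dissolved oxygen down)
(B) alone accounts for all the evidence.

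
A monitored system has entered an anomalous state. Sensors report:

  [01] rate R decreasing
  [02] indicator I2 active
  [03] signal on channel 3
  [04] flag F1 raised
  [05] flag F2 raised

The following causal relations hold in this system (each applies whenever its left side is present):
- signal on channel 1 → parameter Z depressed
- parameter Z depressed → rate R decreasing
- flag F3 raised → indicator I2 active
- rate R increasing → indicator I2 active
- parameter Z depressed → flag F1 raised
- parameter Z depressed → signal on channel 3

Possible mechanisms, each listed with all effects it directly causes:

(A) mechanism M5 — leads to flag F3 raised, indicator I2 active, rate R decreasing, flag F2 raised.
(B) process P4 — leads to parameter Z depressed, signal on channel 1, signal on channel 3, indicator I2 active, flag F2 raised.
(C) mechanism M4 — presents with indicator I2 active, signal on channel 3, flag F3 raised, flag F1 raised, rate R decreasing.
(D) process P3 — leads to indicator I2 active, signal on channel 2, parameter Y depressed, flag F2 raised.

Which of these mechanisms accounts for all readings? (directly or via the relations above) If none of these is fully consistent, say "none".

B

Checking each candidate against the observations:
(A) mechanism M5 — does not account for signal on channel 3, flag F1 raised
(B) process P4 — rate R decreasing yes (via parameter Z depressed → rate R decreasing); indicator I2 active yes; signal on channel 3 yes; flag F1 raised yes (via parameter Z depressed → flag F1 raised); flag F2 raised yes
(C) mechanism M4 — does not account for flag F2 raised
(D) process P3 — rate R decreasing NO; indicator I2 active yes; signal on channel 3 NO; flag F1 raised NO; flag F2 raised yes
(B) alone accounts for all the evidence.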